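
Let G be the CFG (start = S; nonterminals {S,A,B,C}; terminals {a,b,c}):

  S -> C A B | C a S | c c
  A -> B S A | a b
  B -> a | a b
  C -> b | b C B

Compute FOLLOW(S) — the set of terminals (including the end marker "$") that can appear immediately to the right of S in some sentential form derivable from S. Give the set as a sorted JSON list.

FIRST sets, iterate to fixpoint:
iter 1:
  A via A→a b: +{a}
  B via B→a: +{a}
  C via C→b: +{b}
  S via S→C A B: +{b}
  S via S→c c: +{c}
  S: {b,c}  A: {a}  B: {a}  C: {b}
iter 2: (no change)
  S: {b,c}  A: {a}  B: {a}  C: {b}

Compute FOLLOW by fixpoint:
initialize: $ ∈ FOLLOW(S)
round 1:
  A→B S A: FOLLOW(B) ⊇ FIRST(S) = {b,c}; new: +{b,c}
  A→B S A: FOLLOW(S) ⊇ FIRST(A) = {a}; new: +{a}
  C→b C B: FOLLOW(C) ⊇ FIRST(B) = {a}; new: +{a}
  C→b C B: FOLLOW(B) ⊇ FOLLOW(C) ⊇ {a}; new: +{a}
  S→C A B: FOLLOW(A) ⊇ FIRST(B) = {a}; new: +{a}
  S→C A B: FOLLOW(B) ⊇ FOLLOW(S) ⊇ {$,a}; new: +{$}
  FOLLOW[S]={$,a}  FOLLOW[A]={a}  FOLLOW[B]={$,a,b,c}  FOLLOW[C]={a}
round 2: (no change)
  FOLLOW[S]={$,a}  FOLLOW[A]={a}  FOLLOW[B]={$,a,b,c}  FOLLOW[C]={a}

FOLLOW(S) = ["$", "a"]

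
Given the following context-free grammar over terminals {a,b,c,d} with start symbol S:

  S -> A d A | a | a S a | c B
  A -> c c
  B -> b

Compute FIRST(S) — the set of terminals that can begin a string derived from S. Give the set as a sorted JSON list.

Compute FIRST by fixpoint:
iter 1:
  A via A→c c: +{c}
  B via B→b: +{b}
  S via S→A d A: +{c}
  S via S→a: +{a}
  S: {a,c}  A: {c}  B: {b}
iter 2: done
  S: {a,c}  A: {c}  B: {b}

FIRST(S) = ["a", "c"]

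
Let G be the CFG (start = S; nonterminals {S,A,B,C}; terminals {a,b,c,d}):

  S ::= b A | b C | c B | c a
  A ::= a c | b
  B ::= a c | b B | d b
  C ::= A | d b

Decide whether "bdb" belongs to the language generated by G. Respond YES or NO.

Convert to CNF:
  S -> T1 B | T1 T0 | T2 A | T2 C
  A -> T0 T1 | b
  B -> T0 T1 | T2 B | T3 T2
  C -> T0 T1 | T3 T2 | b
  T0 -> a
  T1 -> c
  T2 -> b
  T3 -> d

CYK table (by increasing span):
  T[0,0] 'b' = {A,C,T2}  orig:{A,C}
  T[1,1] 'd' = {T3}  orig:{}
  T[2,2] 'b' = {A,C,T2}  orig:{A,C}
  T[0,1] 'bd' = ∅
  T[1,2] 'db' = {B,C}
  T[0,2] 'bdb' = {B,S}

S ∈ T[0,2] ⇒ YES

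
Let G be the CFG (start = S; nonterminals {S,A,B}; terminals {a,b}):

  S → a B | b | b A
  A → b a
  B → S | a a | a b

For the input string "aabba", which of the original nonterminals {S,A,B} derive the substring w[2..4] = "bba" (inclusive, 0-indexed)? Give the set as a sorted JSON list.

Convert to CNF:
  S -> T0 A | T1 B | b
  A -> T0 T1
  B -> T0 A | T1 B | T1 T0 | T1 T1 | b
  T0 -> b
  T1 -> a

Fill CYK table bottom-up — only the sub-triangle for w[2..4]:
  [2..2]={B,S,T0}  "b"  orig:{B,S}
  [3..3]={B,S,T0}  "b"  orig:{B,S}
  [4..4]={T1}  "a"  orig:{}
  [2..3]=∅  "bb"
  [3..4]={A}  "ba"
  [2..4]={B,S}  "bba"

Original NTs in T[2,4] deriving "bba": ["B", "S"]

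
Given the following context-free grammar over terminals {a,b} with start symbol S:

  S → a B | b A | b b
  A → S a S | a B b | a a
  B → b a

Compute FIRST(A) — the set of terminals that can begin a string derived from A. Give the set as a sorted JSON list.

FIRST sets, iterate to fixpoint:
[1]
  A via A→a B b: +{a}
  B via B→b a: +{b}
  S via S→a B: +{a}
  S via S→b A: +{b}
  S: {a,b}  A: {a}  B: {b}
[2]
  A via A→S a S: +{b}
  S: {a,b}  A: {a,b}  B: {b}
[3] (no change)
  S: {a,b}  A: {a,b}  B: {b}

FIRST(A) = ["a", "b"]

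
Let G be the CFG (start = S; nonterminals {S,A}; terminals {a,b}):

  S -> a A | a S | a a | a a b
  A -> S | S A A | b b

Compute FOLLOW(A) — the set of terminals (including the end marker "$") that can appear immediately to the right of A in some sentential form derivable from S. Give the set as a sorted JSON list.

FIRST sets, iterate to fixpoint:
pass 1:
  A via A→b b: +{b}
  S via S→a A: +{a}
  S: {a}  A: {b}
pass 2:
  A via A→S: +{a}
  S: {a}  A: {a,b}
pass 3: — fixpoint
  S: {a}  A: {a,b}

Compute FOLLOW by fixpoint:
seed FOLLOW(S) with $
[1]
  A→S A A: FOLLOW(S) ⊇ FIRST(A) = {a,b}; new: +{a,b}
  A→S A A: FOLLOW(A) ⊇ FIRST(A) = {a,b}; new: +{a,b}
  S→a A: FOLLOW(A) ⊇ FOLLOW(S) ⊇ {$,a,b}; new: +{$}
  FOLLOW(S)={$,a,b}  FOLLOW(A)={$,a,b}
[2] (no change)
  FOLLOW(S)={$,a,b}  FOLLOW(A)={$,a,b}

FOLLOW(A) = ["$", "a", "b"]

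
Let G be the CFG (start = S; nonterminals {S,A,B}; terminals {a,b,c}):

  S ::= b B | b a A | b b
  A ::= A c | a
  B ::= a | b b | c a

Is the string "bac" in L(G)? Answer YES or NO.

CNF form of G:
  S -> T1 B | T1 T1 | T1 X3
  A -> A T0 | a
  B -> T0 T2 | T1 T1 | a
  T0 -> c
  T1 -> b
  T2 -> a
  X3 -> T2 A

Fill CYK table bottom-up:
  [0..0]={T1}  "b"  orig:{}
  [1..1]={A,B,T2}  "a"  orig:{A,B}
  [2..2]={T0}  "c"  orig:{}
  [0..1]={S}  "ba"
  [1..2]={A}  "ac"
  [0..2]=∅  "bac"

S ∉ T[0,2] ⇒ NO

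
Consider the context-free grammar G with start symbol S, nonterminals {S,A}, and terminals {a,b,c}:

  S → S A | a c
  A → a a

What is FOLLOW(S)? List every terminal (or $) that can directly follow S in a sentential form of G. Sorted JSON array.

Compute FIRST by fixpoint:
round 1:
  A via A→a a: +{a}
  S via S→a c: +{a}
  FIRST(S)={a}  FIRST(A)={a}
round 2: (stable)
  FIRST(S)={a}  FIRST(A)={a}

FOLLOW sets:
initialize: $ ∈ FOLLOW(S)
[1]
  S→S A: FOLLOW(S) ⊇ FIRST(A) = {a}; new: +{a}
  S→S A: FOLLOW(A) ⊇ FOLLOW(S) ⊇ {$,a}; new: +{$,a}
  FOLLOW(S)={$,a}  FOLLOW(A)={$,a}
[2] — fixpoint
  FOLLOW(S)={$,a}  FOLLOW(A)={$,a}

FOLLOW(S) = ["$", "a"]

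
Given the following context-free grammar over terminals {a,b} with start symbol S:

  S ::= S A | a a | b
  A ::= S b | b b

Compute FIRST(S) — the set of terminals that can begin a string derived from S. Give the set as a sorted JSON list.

FIRST sets, iterate to fixpoint:
iter 1:
  A via A→b b: +{b}
  S via S→a a: +{a}
  S via S→b: +{b}
  FIRST(S)={a,b}  FIRST(A)={b}
iter 2:
  A via A→S b: +{a}
  FIRST(S)={a,b}  FIRST(A)={a,b}
iter 3: (stable)
  FIRST(S)={a,b}  FIRST(A)={a,b}

FIRST(S) = ["a", "b"]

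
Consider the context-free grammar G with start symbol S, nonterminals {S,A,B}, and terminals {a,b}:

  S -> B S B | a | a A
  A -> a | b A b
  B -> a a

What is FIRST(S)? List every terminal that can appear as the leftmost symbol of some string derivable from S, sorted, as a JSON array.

FIRST sets, iterate to fixpoint:
iter 1:
  A via A→a: +{a}
  A via A→b A b: +{b}
  B via B→a a: +{a}
  S via S→B S B: +{a}
  S: {a}  A: {a,b}  B: {a}
iter 2: — fixpoint
  S: {a}  A: {a,b}  B: {a}

FIRST(S) = ["a"]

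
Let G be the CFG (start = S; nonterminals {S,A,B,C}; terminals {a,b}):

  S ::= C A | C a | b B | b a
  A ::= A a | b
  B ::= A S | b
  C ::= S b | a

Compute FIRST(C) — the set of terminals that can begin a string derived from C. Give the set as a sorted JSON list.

FIRST iteration:
pass 1:
  A via A→b: +{b}
  B via B→A S: +{b}
  C via C→a: +{a}
  S via S→C A: +{a}
  S via S→b B: +{b}
  FIRST(S)={a,b}  FIRST(A)={b}  FIRST(B)={b}  FIRST(C)={a}
pass 2:
  C via C→S b: +{b}
  FIRST(S)={a,b}  FIRST(A)={b}  FIRST(B)={b}  FIRST(C)={a,b}
pass 3: — fixpoint
  FIRST(S)={a,b}  FIRST(A)={b}  FIRST(B)={b}  FIRST(C)={a,b}

FIRST(C) = ["a", "b"]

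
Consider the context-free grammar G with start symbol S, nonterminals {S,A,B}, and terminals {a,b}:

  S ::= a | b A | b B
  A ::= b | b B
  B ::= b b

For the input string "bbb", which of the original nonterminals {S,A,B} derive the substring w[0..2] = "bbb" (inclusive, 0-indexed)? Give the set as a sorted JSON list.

CNF form of G:
  S -> T0 A | T0 B | a
  A -> T0 B | b
  B -> T0 T0
  T0 -> b

CYK fill, restricted to cells inside w[0..2]:
  T[0,0] 'b' = {A,T0}  orig:{A}
  T[1,1] 'b' = {A,T0}  orig:{A}
  T[2,2] 'b' = {A,T0}  orig:{A}
  T[0,1] 'bb' = {B,S}
  T[1,2] 'bb' = {B,S}
  T[0,2] 'bbb' = {A,S}

Original NTs in T[0,2] deriving "bbb": ["A", "S"]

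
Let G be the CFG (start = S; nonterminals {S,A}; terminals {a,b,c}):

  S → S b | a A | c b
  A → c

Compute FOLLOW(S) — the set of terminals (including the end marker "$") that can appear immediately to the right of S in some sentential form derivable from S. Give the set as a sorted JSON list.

FIRST iteration:
pass 1:
  A via A→c: +{c}
  S via S→a A: +{a}
  S via S→c b: +{c}
  S: {a,c}  A: {c}
pass 2: done
  S: {a,c}  A: {c}

Compute FOLLOW by fixpoint:
FOLLOW(S) := {$}
pass 1:
  S→S b: FOLLOW(S) ⊇ FIRST(b) = {b}; new: +{b}
  S→a A: FOLLOW(A) ⊇ FOLLOW(S) ⊇ {$,b}; new: +{$,b}
  FOLLOW[S]={$,b}  FOLLOW[A]={$,b}
pass 2: — fixpoint
  FOLLOW[S]={$,b}  FOLLOW[A]={$,b}

FOLLOW(S) = ["$", "b"]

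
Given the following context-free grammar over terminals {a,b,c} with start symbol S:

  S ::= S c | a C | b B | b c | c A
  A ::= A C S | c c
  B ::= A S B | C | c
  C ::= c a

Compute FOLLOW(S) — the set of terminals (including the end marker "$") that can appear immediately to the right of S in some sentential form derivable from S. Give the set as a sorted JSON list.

FIRST sets, iterate to fixpoint:
round 1:
  A via A→c c: +{c}
  B via B→A S B: +{c}
  C via C→c a: +{c}
  S via S→a C: +{a}
  S via S→b B: +{b}
  S via S→c A: +{c}
  FIRST(S)={a,b,c}  FIRST(A)={c}  FIRST(B)={c}  FIRST(C)={c}
round 2: — fixpoint
  FIRST(S)={a,b,c}  FIRST(A)={c}  FIRST(B)={c}  FIRST(C)={c}

FOLLOW sets:
initialize: $ ∈ FOLLOW(S)
[1]
  A→A C S: FOLLOW(A) ⊇ FIRST(C) = {c}; new: +{c}
  A→A C S: FOLLOW(C) ⊇ FIRST(S) = {a,b,c}; new: +{a,b,c}
  A→A C S: FOLLOW(S) ⊇ FOLLOW(A) ⊇ {c}; new: +{c}
  B→A S B: FOLLOW(A) ⊇ FIRST(S) = {a,b,c}; new: +{a,b}
  S→a C: FOLLOW(C) ⊇ FOLLOW(S) ⊇ {$,c}; new: +{$}
  S→b B: FOLLOW(B) ⊇ FOLLOW(S) ⊇ {$,c}; new: +{$,c}
  S→c A: FOLLOW(A) ⊇ FOLLOW(S) ⊇ {$,c}; new: +{$}
  FOLLOW(S)={$,c}  FOLLOW(A)={$,a,b,c}  FOLLOW(B)={$,c}  FOLLOW(C)={$,a,b,c}
[2]
  A→A C S: FOLLOW(S) ⊇ FOLLOW(A) ⊇ {$,a,b,c}; new: +{a,b}
  S→b B: FOLLOW(B) ⊇ FOLLOW(S) ⊇ {$,a,b,c}; new: +{a,b}
  FOLLOW(S)={$,a,b,c}  FOLLOW(A)={$,a,b,c}  FOLLOW(B)={$,a,b,c}  FOLLOW(C)={$,a,b,c}
[3] done
  FOLLOW(S)={$,a,b,c}  FOLLOW(A)={$,a,b,c}  FOLLOW(B)={$,a,b,c}  FOLLOW(C)={$,a,b,c}

FOLLOW(S) = ["$", "a", "b", "c"]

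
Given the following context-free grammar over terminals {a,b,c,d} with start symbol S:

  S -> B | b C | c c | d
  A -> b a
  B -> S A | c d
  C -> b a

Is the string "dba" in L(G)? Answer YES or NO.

CNF form of G:
  S -> S A | T0 C | T2 T2 | T2 T3 | d
  A -> T0 T1
  B -> S A | T2 T3
  C -> T0 T1
  T0 -> b
  T1 -> a
  T2 -> c
  T3 -> d

CYK fill:
  cell(0,0) d: {S,T3}  orig:{S}
  cell(1,1) b: {T0}  orig:{}
  cell(2,2) a: {T1}  orig:{}
  cell(0,1) db: ∅
  cell(1,2) ba: {A,C}
  cell(0,2) dba: {B,S}

S ∈ T[0,2] ⇒ YES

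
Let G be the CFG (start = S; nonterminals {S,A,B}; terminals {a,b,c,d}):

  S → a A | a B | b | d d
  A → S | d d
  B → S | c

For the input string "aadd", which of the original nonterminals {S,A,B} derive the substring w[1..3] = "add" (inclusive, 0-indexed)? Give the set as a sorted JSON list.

CNF form of G:
  S -> T0 A | T0 B | T1 T1 | b
  A -> T0 A | T0 B | T1 T1 | b
  B -> T0 A | T0 B | T1 T1 | b | c
  T0 -> a
  T1 -> d

Fill CYK table bottom-up, restricted to cells inside w[1..3]:
  cell(1,1) a: {T0}  orig:{}
  cell(2,2) d: {T1}  orig:{}
  cell(3,3) d: {T1}  orig:{}
  cell(1,2) ad: ∅
  cell(2,3) dd: {A,B,S}
  cell(1,3) add: {A,B,S}

Original NTs in T[1,3] deriving "add": ["A", "B", "S"]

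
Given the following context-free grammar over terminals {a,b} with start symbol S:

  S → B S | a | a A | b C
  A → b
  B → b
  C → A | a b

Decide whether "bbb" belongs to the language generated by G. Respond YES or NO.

Convert to CNF:
  S -> B S | T0 A | T1 C | a
  A -> b
  B -> b
  C -> T0 T1 | b
  T0 -> a
  T1 -> b

CYK table (by increasing span):
  T[0,0] 'b' = {A,B,C,T1}  orig:{A,B,C}
  T[1,1] 'b' = {A,B,C,T1}  orig:{A,B,C}
  T[2,2] 'b' = {A,B,C,T1}  orig:{A,B,C}
  T[0,1] 'bb' = {S}
  T[1,2] 'bb' = {S}
  T[0,2] 'bbb' = {S}

S ∈ T[0,2] ⇒ YES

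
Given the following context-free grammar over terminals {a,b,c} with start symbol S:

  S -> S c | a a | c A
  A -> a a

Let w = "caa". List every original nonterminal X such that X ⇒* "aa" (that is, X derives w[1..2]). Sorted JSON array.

Convert to CNF:
  S -> S T1 | T0 T0 | T1 A
  A -> T0 T0
  T0 -> a
  T1 -> c

CYK fill, restricted to cells inside w[1..2]:
  [1..1]={T0}  "a"  orig:{}
  [2..2]={T0}  "a"  orig:{}
  [1..2]={A,S}  "aa"

Original NTs in T[1,2] deriving "aa": ["A", "S"]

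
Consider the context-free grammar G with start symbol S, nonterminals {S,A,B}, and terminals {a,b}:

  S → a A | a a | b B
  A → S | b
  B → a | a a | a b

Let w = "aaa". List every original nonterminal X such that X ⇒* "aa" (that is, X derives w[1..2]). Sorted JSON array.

Convert to CNF:
  S -> T0 A | T0 T0 | T1 B
  A -> T0 A | T0 T0 | T1 B | b
  B -> T0 T0 | T0 T1 | a
  T0 -> a
  T1 -> b

CYK table (by increasing span), restricted to cells inside w[1..2]:
  cell(1,1) a: {B,T0}  orig:{B}
  cell(2,2) a: {B,T0}  orig:{B}
  cell(1,2) aa: {A,B,S}

Original NTs in T[1,2] deriving "aa": ["A", "B", "S"]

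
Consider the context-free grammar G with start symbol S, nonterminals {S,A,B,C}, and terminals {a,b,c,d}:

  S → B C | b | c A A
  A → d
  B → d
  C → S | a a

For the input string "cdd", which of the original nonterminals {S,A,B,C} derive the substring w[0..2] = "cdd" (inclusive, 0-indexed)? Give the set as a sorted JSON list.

Convert to CNF:
  S -> B C | T1 X3 | b
  A -> d
  B -> d
  C -> B C | T0 T0 | T1 X2 | b
  T0 -> a
  T1 -> c
  X2 -> A A
  X3 -> A A

CYK table (by increasing span) (cells [i..j] with 0 ≤ i ≤ j ≤ 2 only):
  cell(0,0) c: {T1}  orig:{}
  cell(1,1) d: {A,B}
  cell(2,2) d: {A,B}
  cell(0,1) cd: ∅
  cell(1,2) dd: {X2,X3}  orig:{}
  cell(0,2) cdd: {C,S}

Original NTs in T[0,2] deriving "cdd": ["C", "S"]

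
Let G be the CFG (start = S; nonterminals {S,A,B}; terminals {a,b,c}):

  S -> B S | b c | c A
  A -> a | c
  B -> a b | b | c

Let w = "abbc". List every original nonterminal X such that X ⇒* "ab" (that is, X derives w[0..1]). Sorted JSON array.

Convert to CNF:
  S -> B S | T1 T2 | T2 A
  A -> a | c
  B -> T0 T1 | b | c
  T0 -> a
  T1 -> b
  T2 -> c

CYK fill — only the sub-triangle for w[0..1]:
  T[0,0] 'a' = {A,T0}  orig:{A}
  T[1,1] 'b' = {B,T1}  orig:{B}
  T[0,1] 'ab' = {B}

Original NTs in T[0,1] deriving "ab": ["B"]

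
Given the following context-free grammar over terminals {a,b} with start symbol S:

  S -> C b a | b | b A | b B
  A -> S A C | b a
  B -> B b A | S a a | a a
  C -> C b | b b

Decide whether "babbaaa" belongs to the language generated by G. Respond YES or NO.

Convert to CNF:
  S -> C X5 | T0 A | T0 B | b
  A -> S X2 | T0 T1
  B -> B X3 | S X4 | T1 T1
  C -> C T0 | T0 T0
  T0 -> b
  T1 -> a
  X2 -> A C
  X3 -> T0 A
  X4 -> T1 T1
  X5 -> T0 T1

CYK fill:
  [0..0]={S,T0}  "b"  orig:{S}
  [1..1]={T1}  "a"  orig:{}
  [2..2]={S,T0}  "b"  orig:{S}
  [3..3]={S,T0}  "b"  orig:{S}
  [4..4]={T1}  "a"  orig:{}
  [5..5]={T1}  "a"  orig:{}
  [6..6]={T1}  "a"  orig:{}
  [0..1]={A,X5}  "ba"  orig:{A}
  [1..2]=∅  "ab"
  [2..3]={C}  "bb"
  [3..4]={A,X5}  "ba"  orig:{A}
  [4..5]={B,X4}  "aa"  orig:{B}
  [5..6]={B,X4}  "aa"  orig:{B}
  [0..2]=∅  "bab"
  [1..3]=∅  "abb"
  [2..4]={S,X3}  "bba"  orig:{S}
  [3..5]={B,S}  "baa"
  [4..6]=∅  "aaa"
  [0..3]={X2}  "babb"  orig:{}
  [1..4]=∅  "abba"
  [2..5]={S}  "bbaa"
  [3..6]=∅  "baaa"
  [0..4]=∅  "babba"
  [1..5]=∅  "abbaa"
  [2..6]={B}  "bbaaa"
  [0..5]=∅  "babbaa"
  [1..6]=∅  "abbaaa"
  [0..6]=∅  "babbaaa"

S ∉ T[0,6] ⇒ NO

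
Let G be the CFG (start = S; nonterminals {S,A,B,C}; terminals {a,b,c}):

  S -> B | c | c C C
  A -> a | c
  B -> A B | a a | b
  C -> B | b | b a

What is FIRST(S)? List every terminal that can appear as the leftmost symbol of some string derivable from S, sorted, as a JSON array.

FIRST sets, iterate to fixpoint:
round 1:
  A via A→a: +{a}
  A via A→c: +{c}
  B via B→A B: +{a,c}
  B via B→b: +{b}
  C via C→B: +{a,b,c}
  S via S→B: +{a,b,c}
  S: {a,b,c}  A: {a,c}  B: {a,b,c}  C: {a,b,c}
round 2: done
  S: {a,b,c}  A: {a,c}  B: {a,b,c}  C: {a,b,c}

FIRST(S) = ["a", "b", "c"]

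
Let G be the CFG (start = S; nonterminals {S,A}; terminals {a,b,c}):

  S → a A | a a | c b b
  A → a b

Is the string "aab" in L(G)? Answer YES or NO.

CNF form of G:
  S -> T0 A | T0 T0 | T2 X3
  A -> T0 T1
  T0 -> a
  T1 -> b
  T2 -> c
  X3 -> T1 T1

Fill CYK table bottom-up:
  T[0,0] 'a' = {T0}  orig:{}
  T[1,1] 'a' = {T0}  orig:{}
  T[2,2] 'b' = {T1}  orig:{}
  T[0,1] 'aa' = {S}
  T[1,2] 'ab' = {A}
  T[0,2] 'aab' = {S}

S ∈ T[0,2] ⇒ YES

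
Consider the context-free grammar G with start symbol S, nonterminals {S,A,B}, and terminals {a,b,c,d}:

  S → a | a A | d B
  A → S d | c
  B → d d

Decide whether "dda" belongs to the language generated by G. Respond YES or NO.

CNF form of G:
  S -> T0 B | T1 A | a
  A -> S T0 | c
  B -> T0 T0
  T0 -> d
  T1 -> a

CYK fill:
  cell(0,0) d: {T0}  orig:{}
  cell(1,1) d: {T0}  orig:{}
  cell(2,2) a: {S,T1}  orig:{S}
  cell(0,1) dd: {B}
  cell(1,2) da: ∅
  cell(0,2) dda: ∅

S ∉ T[0,2] ⇒ NO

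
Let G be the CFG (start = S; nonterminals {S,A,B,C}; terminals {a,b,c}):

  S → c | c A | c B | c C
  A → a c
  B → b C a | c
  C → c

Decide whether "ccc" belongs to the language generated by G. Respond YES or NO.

CNF form of G:
  S -> T1 A | T1 B | T1 C | c
  A -> T0 T1
  B -> T2 X3 | c
  C -> c
  T0 -> a
  T1 -> c
  T2 -> b
  X3 -> C T0

Fill CYK table bottom-up:
  cell(0,0) c: {B,C,S,T1}  orig:{B,C,S}
  cell(1,1) c: {B,C,S,T1}  orig:{B,C,S}
  cell(2,2) c: {B,C,S,T1}  orig:{B,C,S}
  cell(0,1) cc: {S}
  cell(1,2) cc: {S}
  cell(0,2) ccc: ∅

S ∉ T[0,2] ⇒ NO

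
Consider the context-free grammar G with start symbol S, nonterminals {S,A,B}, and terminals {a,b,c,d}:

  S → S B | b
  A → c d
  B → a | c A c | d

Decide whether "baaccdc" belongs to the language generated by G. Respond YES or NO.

Convert to CNF:
  S -> S B | b
  A -> T0 T1
  B -> T0 X2 | a | d
  T0 -> c
  T1 -> d
  X2 -> A T0

CYK table (by increasing span):
  T[0,0] 'b' = {S}
  T[1,1] 'a' = {B}
  T[2,2] 'a' = {B}
  T[3,3] 'c' = {T0}  orig:{}
  T[4,4] 'c' = {T0}  orig:{}
  T[5,5] 'd' = {B,T1}  orig:{B}
  T[6,6] 'c' = {T0}  orig:{}
  T[0,1] 'ba' = {S}
  T[1,2] 'aa' = ∅
  T[2,3] 'ac' = ∅
  T[3,4] 'cc' = ∅
  T[4,5] 'cd' = {A}
  T[5,6] 'dc' = ∅
  T[0,2] 'baa' = {S}
  T[1,3] 'aac' = ∅
  T[2,4] 'acc' = ∅
  T[3,5] 'ccd' = ∅
  T[4,6] 'cdc' = {X2}  orig:{}
  T[0,3] 'baac' = ∅
  T[1,4] 'aacc' = ∅
  T[2,5] 'accd' = ∅
  T[3,6] 'ccdc' = {B}
  T[0,4] 'baacc' = ∅
  T[1,5] 'aaccd' = ∅
  T[2,6] 'accdc' = ∅
  T[0,5] 'baaccd' = ∅
  T[1,6] 'aaccdc' = ∅
  T[0,6] 'baaccdc' = {S}

S ∈ T[0,6] ⇒ YES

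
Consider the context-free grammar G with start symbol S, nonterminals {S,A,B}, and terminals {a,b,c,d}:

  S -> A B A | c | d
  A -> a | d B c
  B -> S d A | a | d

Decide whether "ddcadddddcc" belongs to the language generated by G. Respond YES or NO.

CNF form of G:
  S -> A X4 | c | d
  A -> T0 X2 | a
  B -> S X3 | a | d
  T0 -> d
  T1 -> c
  X2 -> B T1
  X3 -> T0 A
  X4 -> B A

CYK fill:
  cell(0,0) d: {B,S,T0}  orig:{B,S}
  cell(1,1) d: {B,S,T0}  orig:{B,S}
  cell(2,2) c: {S,T1}  orig:{S}
  cell(3,3) a: {A,B}
  cell(4,4) d: {B,S,T0}  orig:{B,S}
  cell(5,5) d: {B,S,T0}  orig:{B,S}
  cell(6,6) d: {B,S,T0}  orig:{B,S}
  cell(7,7) d: {B,S,T0}  orig:{B,S}
  cell(8,8) d: {B,S,T0}  orig:{B,S}
  cell(9,9) c: {S,T1}  orig:{S}
  cell(10,10) c: {S,T1}  orig:{S}
  cell(0,1) dd: ∅
  cell(1,2) dc: {X2}  orig:{}
  cell(2,3) ca: ∅
  cell(3,4) ad: ∅
  cell(4,5) dd: ∅
  cell(5,6) dd: ∅
  cell(6,7) dd: ∅
  cell(7,8) dd: ∅
  cell(8,9) dc: {X2}  orig:{}
  cell(9,10) cc: ∅
  cell(0,2) ddc: {A}
  cell(1,3) dca: ∅
  cell(2,4) cad: ∅
  cell(3,5) add: ∅
  cell(4,6) ddd: ∅
  cell(5,7) ddd: ∅
  cell(6,8) ddd: ∅
  cell(7,9) ddc: {A}
  cell(8,10) dcc: ∅
  cell(0,3) ddca: ∅
  cell(1,4) dcad: ∅
  cell(2,5) cadd: ∅
  cell(3,6) addd: ∅
  cell(4,7) dddd: ∅
  cell(5,8) dddd: ∅
  cell(6,9) dddc: {X3,X4}  orig:{}
  cell(7,10) ddcc: ∅
  cell(0,4) ddcad: ∅
  cell(1,5) dcadd: ∅
  cell(2,6) caddd: ∅
  cell(3,7) adddd: ∅
  cell(4,8) ddddd: ∅
  cell(5,9) ddddc: {B}
  cell(6,10) dddcc: ∅
  cell(0,5) ddcadd: ∅
  cell(1,6) dcaddd: ∅
  cell(2,7) cadddd: ∅
  cell(3,8) addddd: ∅
  cell(4,9) dddddc: ∅
  cell(5,10) ddddcc: {X2}  orig:{}
  cell(0,6) ddcaddd: ∅
  cell(1,7) dcadddd: ∅
  cell(2,8) caddddd: ∅
  cell(3,9) adddddc: ∅
  cell(4,10) dddddcc: {A}
  cell(0,7) ddcadddd: ∅
  cell(1,8) dcaddddd: ∅
  cell(2,9) cadddddc: ∅
  cell(3,10) adddddcc: {X4}  orig:{}
  cell(0,8) ddcaddddd: ∅
  cell(1,9) dcadddddc: ∅
  cell(2,10) cadddddcc: ∅
  cell(0,9) ddcadddddc: ∅
  cell(1,10) dcadddddcc: ∅
  cell(0,10) ddcadddddcc: {S}

S ∈ T[0,10] ⇒ YES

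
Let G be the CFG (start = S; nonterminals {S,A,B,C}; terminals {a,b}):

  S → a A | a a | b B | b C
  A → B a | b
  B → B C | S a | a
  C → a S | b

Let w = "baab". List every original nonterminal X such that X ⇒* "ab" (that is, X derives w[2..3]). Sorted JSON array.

CNF form of G:
  S -> T0 A | T0 T0 | T1 B | T1 C
  A -> B T0 | b
  B -> B C | S T0 | a
  C -> T0 S | b
  T0 -> a
  T1 -> b

Fill CYK table bottom-up — only the sub-triangle for w[2..3]:
  [2..2]={B,T0}  "a"  orig:{B}
  [3..3]={A,C,T1}  "b"  orig:{A,C}
  [2..3]={B,S}  "ab"

Original NTs in T[2,3] deriving "ab": ["B", "S"]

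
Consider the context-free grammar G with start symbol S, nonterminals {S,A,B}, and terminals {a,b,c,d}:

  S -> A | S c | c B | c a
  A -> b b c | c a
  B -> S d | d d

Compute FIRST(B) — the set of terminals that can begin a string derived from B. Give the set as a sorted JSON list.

FIRST sets, iterate to fixpoint:
[1]
  A via A→b b c: +{b}
  A via A→c a: +{c}
  B via B→d d: +{d}
  S via S→A: +{b,c}
  FIRST(S)={b,c}  FIRST(A)={b,c}  FIRST(B)={d}
[2]
  B via B→S d: +{b,c}
  FIRST(S)={b,c}  FIRST(A)={b,c}  FIRST(B)={b,c,d}
[3] done
  FIRST(S)={b,c}  FIRST(A)={b,c}  FIRST(B)={b,c,d}

FIRST(B) = ["b", "c", "d"]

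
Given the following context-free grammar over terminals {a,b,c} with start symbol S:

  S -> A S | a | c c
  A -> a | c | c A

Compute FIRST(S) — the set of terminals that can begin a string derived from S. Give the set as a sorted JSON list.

Compute FIRST by fixpoint:
pass 1:
  A via A→a: +{a}
  A via A→c: +{c}
  S via S→A S: +{a,c}
  FIRST[S]={a,c}  FIRST[A]={a,c}
pass 2: (stable)
  FIRST[S]={a,c}  FIRST[A]={a,c}

FIRST(S) = ["a", "c"]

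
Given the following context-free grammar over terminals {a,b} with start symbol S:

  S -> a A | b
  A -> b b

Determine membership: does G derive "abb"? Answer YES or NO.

Convert to CNF:
  S -> T1 A | b
  A -> T0 T0
  T0 -> b
  T1 -> a

Fill CYK table bottom-up:
  T[0,0] 'a' = {T1}  orig:{}
  T[1,1] 'b' = {S,T0}  orig:{S}
  T[2,2] 'b' = {S,T0}  orig:{S}
  T[0,1] 'ab' = ∅
  T[1,2] 'bb' = {A}
  T[0,2] 'abb' = {S}

S ∈ T[0,2] ⇒ YES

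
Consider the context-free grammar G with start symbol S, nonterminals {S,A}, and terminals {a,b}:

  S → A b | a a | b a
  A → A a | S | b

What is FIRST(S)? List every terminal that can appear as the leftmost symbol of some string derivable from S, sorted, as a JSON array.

FIRST iteration:
pass 1:
  A via A→b: +{b}
  S via S→A b: +{b}
  S via S→a a: +{a}
  S: {a,b}  A: {b}
pass 2:
  A via A→S: +{a}
  S: {a,b}  A: {a,b}
pass 3: done
  S: {a,b}  A: {a,b}

FIRST(S) = ["a", "b"]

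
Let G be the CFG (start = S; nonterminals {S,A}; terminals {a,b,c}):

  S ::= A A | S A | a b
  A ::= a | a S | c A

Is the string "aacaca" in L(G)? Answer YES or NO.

CNF form of G:
  S -> A A | S A | T0 T2
  A -> T0 S | T1 A | a
  T0 -> a
  T1 -> c
  T2 -> b

CYK fill:
  cell(0,0) a: {A,T0}  orig:{A}
  cell(1,1) a: {A,T0}  orig:{A}
  cell(2,2) c: {T1}  orig:{}
  cell(3,3) a: {A,T0}  orig:{A}
  cell(4,4) c: {T1}  orig:{}
  cell(5,5) a: {A,T0}  orig:{A}
  cell(0,1) aa: {S}
  cell(1,2) ac: ∅
  cell(2,3) ca: {A}
  cell(3,4) ac: ∅
  cell(4,5) ca: {A}
  cell(0,2) aac: ∅
  cell(1,3) aca: {S}
  cell(2,4) cac: ∅
  cell(3,5) aca: {S}
  cell(0,3) aaca: {A,S}
  cell(1,4) acac: ∅
  cell(2,5) caca: {S}
  cell(0,4) aacac: ∅
  cell(1,5) acaca: {A,S}
  cell(0,5) aacaca: {A,S}

S ∈ T[0,5] ⇒ YES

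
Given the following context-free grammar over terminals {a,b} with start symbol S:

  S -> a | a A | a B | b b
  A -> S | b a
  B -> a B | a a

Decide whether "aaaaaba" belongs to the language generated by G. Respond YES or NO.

Convert to CNF:
  S -> T0 A | T0 B | T1 T1 | a
  A -> T0 A | T0 B | T1 T0 | T1 T1 | a
  B -> T0 B | T0 T0
  T0 -> a
  T1 -> b

CYK fill:
  cell(0,0) a: {A,S,T0}  orig:{A,S}
  cell(1,1) a: {A,S,T0}  orig:{A,S}
  cell(2,2) a: {A,S,T0}  orig:{A,S}
  cell(3,3) a: {A,S,T0}  orig:{A,S}
  cell(4,4) a: {A,S,T0}  orig:{A,S}
  cell(5,5) b: {T1}  orig:{}
  cell(6,6) a: {A,S,T0}  orig:{A,S}
  cell(0,1) aa: {A,B,S}
  cell(1,2) aa: {A,B,S}
  cell(2,3) aa: {A,B,S}
  cell(3,4) aa: {A,B,S}
  cell(4,5) ab: ∅
  cell(5,6) ba: {A}
  cell(0,2) aaa: {A,B,S}
  cell(1,3) aaa: {A,B,S}
  cell(2,4) aaa: {A,B,S}
  cell(3,5) aab: ∅
  cell(4,6) aba: {A,S}
  cell(0,3) aaaa: {A,B,S}
  cell(1,4) aaaa: {A,B,S}
  cell(2,5) aaab: ∅
  cell(3,6) aaba: {A,S}
  cell(0,4) aaaaa: {A,B,S}
  cell(1,5) aaaab: ∅
  cell(2,6) aaaba: {A,S}
  cell(0,5) aaaaab: ∅
  cell(1,6) aaaaba: {A,S}
  cell(0,6) aaaaaba: {A,S}

S ∈ T[0,6] ⇒ YES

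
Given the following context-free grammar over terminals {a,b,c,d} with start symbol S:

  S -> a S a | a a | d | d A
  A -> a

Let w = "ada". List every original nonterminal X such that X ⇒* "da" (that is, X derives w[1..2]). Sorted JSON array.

CNF form of G:
  S -> T0 T0 | T0 X2 | T1 A | d
  A -> a
  T0 -> a
  T1 -> d
  X2 -> S T0

Fill CYK table bottom-up — only the sub-triangle for w[1..2]:
  T[1,1] 'd' = {S,T1}  orig:{S}
  T[2,2] 'a' = {A,T0}  orig:{A}
  T[1,2] 'da' = {S,X2}  orig:{S}

Original NTs in T[1,2] deriving "da": ["S"]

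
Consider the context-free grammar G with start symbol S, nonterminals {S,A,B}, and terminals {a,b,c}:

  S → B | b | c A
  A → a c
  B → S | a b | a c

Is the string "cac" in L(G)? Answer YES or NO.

CNF form of G:
  S -> T0 T1 | T0 T2 | T1 A | b
  A -> T0 T1
  B -> T0 T1 | T0 T2 | T1 A | b
  T0 -> a
  T1 -> c
  T2 -> b

Fill CYK table bottom-up:
  T[0,0] 'c' = {T1}  orig:{}
  T[1,1] 'a' = {T0}  orig:{}
  T[2,2] 'c' = {T1}  orig:{}
  T[0,1] 'ca' = ∅
  T[1,2] 'ac' = {A,B,S}
  T[0,2] 'cac' = {B,S}

S ∈ T[0,2] ⇒ YES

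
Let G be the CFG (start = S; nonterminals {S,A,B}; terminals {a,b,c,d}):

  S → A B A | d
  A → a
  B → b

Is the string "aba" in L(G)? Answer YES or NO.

CNF form of G:
  S -> A X0 | d
  A -> a
  B -> b
  X0 -> B A

CYK table (by increasing span):
  cell(0,0) a: {A}
  cell(1,1) b: {B}
  cell(2,2) a: {A}
  cell(0,1) ab: ∅
  cell(1,2) ba: {X0}  orig:{}
  cell(0,2) aba: {S}

S ∈ T[0,2] ⇒ YES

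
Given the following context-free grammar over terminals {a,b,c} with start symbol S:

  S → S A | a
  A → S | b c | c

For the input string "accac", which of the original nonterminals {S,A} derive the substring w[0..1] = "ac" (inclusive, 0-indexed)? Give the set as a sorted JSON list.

CNF form of G:
  S -> S A | a
  A -> S A | T0 T1 | a | c
  T0 -> b
  T1 -> c

CYK fill, restricted to cells inside w[0..1]:
  cell(0,0) a: {A,S}
  cell(1,1) c: {A,T1}  orig:{A}
  cell(0,1) ac: {A,S}

Original NTs in T[0,1] deriving "ac": ["A", "S"]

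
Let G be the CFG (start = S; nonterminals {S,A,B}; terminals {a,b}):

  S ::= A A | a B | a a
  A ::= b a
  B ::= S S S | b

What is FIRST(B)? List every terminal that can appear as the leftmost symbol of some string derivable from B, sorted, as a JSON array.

Compute FIRST by fixpoint:
iter 1:
  A via A→b a: +{b}
  B via B→b: +{b}
  S via S→A A: +{b}
  S via S→a B: +{a}
  FIRST(S)={a,b}  FIRST(A)={b}  FIRST(B)={b}
iter 2:
  B via B→S S S: +{a}
  FIRST(S)={a,b}  FIRST(A)={b}  FIRST(B)={a,b}
iter 3: (stable)
  FIRST(S)={a,b}  FIRST(A)={b}  FIRST(B)={a,b}

FIRST(B) = ["a", "b"]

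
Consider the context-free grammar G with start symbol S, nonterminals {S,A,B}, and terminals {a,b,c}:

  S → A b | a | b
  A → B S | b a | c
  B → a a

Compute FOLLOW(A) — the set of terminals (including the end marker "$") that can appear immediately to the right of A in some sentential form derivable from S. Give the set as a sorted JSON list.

Compute FIRST by fixpoint:
round 1:
  A via A→b a: +{b}
  A via A→c: +{c}
  B via B→a a: +{a}
  S via S→A b: +{b,c}
  S via S→a: +{a}
  FIRST(S)={a,b,c}  FIRST(A)={b,c}  FIRST(B)={a}
round 2:
  A via A→B S: +{a}
  FIRST(S)={a,b,c}  FIRST(A)={a,b,c}  FIRST(B)={a}
round 3: (stable)
  FIRST(S)={a,b,c}  FIRST(A)={a,b,c}  FIRST(B)={a}

FOLLOW iteration:
initialize: $ ∈ FOLLOW(S)
iter 1:
  A→B S: FOLLOW(B) ⊇ FIRST(S) = {a,b,c}; new: +{a,b,c}
  S→A b: FOLLOW(A) ⊇ FIRST(b) = {b}; new: +{b}
  FOLLOW[S]={$}  FOLLOW[A]={b}  FOLLOW[B]={a,b,c}
iter 2:
  A→B S: FOLLOW(S) ⊇ FOLLOW(A) ⊇ {b}; new: +{b}
  FOLLOW[S]={$,b}  FOLLOW[A]={b}  FOLLOW[B]={a,b,c}
iter 3: — fixpoint
  FOLLOW[S]={$,b}  FOLLOW[A]={b}  FOLLOW[B]={a,b,c}

FOLLOW(A) = ["b"]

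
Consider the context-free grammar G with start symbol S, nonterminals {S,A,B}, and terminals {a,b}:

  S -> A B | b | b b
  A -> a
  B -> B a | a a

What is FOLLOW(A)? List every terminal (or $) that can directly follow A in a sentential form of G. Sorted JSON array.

Compute FIRST by fixpoint:
round 1:
  A via A→a: +{a}
  B via B→a a: +{a}
  S via S→A B: +{a}
  S via S→b: +{b}
  FIRST[S]={a,b}  FIRST[A]={a}  FIRST[B]={a}
round 2: (no change)
  FIRST[S]={a,b}  FIRST[A]={a}  FIRST[B]={a}

FOLLOW iteration:
FOLLOW(S) := {$}
iter 1:
  B→B a: FOLLOW(B) ⊇ FIRST(a) = {a}; new: +{a}
  S→A B: FOLLOW(A) ⊇ FIRST(B) = {a}; new: +{a}
  S→A B: FOLLOW(B) ⊇ FOLLOW(S) ⊇ {$}; new: +{$}
  FOLLOW[S]={$}  FOLLOW[A]={a}  FOLLOW[B]={$,a}
iter 2: done
  FOLLOW[S]={$}  FOLLOW[A]={a}  FOLLOW[B]={$,a}

FOLLOW(A) = ["a"]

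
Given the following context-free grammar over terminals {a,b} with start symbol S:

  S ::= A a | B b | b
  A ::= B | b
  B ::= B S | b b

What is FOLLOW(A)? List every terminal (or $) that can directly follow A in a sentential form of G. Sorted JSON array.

FIRST iteration:
round 1:
  A via A→b: +{b}
  B via B→b b: +{b}
  S via S→A a: +{b}
  FIRST(S)={b}  FIRST(A)={b}  FIRST(B)={b}
round 2: — fixpoint
  FIRST(S)={b}  FIRST(A)={b}  FIRST(B)={b}

FOLLOW sets:
FOLLOW(S) := {$}
iter 1:
  B→B S: FOLLOW(B) ⊇ FIRST(S) = {b}; new: +{b}
  B→B S: FOLLOW(S) ⊇ FOLLOW(B) ⊇ {b}; new: +{b}
  S→A a: FOLLOW(A) ⊇ FIRST(a) = {a}; new: +{a}
  FOLLOW(S)={$,b}  FOLLOW(A)={a}  FOLLOW(B)={b}
iter 2:
  A→B: FOLLOW(B) ⊇ FOLLOW(A) ⊇ {a}; new: +{a}
  B→B S: FOLLOW(S) ⊇ FOLLOW(B) ⊇ {a,b}; new: +{a}
  FOLLOW(S)={$,a,b}  FOLLOW(A)={a}  FOLLOW(B)={a,b}
iter 3: (stable)
  FOLLOW(S)={$,a,b}  FOLLOW(A)={a}  FOLLOW(B)={a,b}

FOLLOW(A) = ["a"]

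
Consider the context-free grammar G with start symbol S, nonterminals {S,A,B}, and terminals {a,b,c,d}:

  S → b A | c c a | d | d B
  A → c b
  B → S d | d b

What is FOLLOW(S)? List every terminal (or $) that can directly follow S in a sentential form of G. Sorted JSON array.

FIRST iteration:
round 1:
  A via A→c b: +{c}
  B via B→d b: +{d}
  S via S→b A: +{b}
  S via S→c c a: +{c}
  S via S→d: +{d}
  S: {b,c,d}  A: {c}  B: {d}
round 2:
  B via B→S d: +{b,c}
  S: {b,c,d}  A: {c}  B: {b,c,d}
round 3: — fixpoint
  S: {b,c,d}  A: {c}  B: {b,c,d}

Compute FOLLOW by fixpoint:
FOLLOW(S) := {$}
[1]
  B→S d: FOLLOW(S) ⊇ FIRST(d) = {d}; new: +{d}
  S→b A: FOLLOW(A) ⊇ FOLLOW(S) ⊇ {$,d}; new: +{$,d}
  S→d B: FOLLOW(B) ⊇ FOLLOW(S) ⊇ {$,d}; new: +{$,d}
  FOLLOW[S]={$,d}  FOLLOW[A]={$,d}  FOLLOW[B]={$,d}
[2] (stable)
  FOLLOW[S]={$,d}  FOLLOW[A]={$,d}  FOLLOW[B]={$,d}

FOLLOW(S) = ["$", "d"]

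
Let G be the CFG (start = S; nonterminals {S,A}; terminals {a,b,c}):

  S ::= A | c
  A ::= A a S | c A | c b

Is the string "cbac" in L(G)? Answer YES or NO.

Convert to CNF:
  S -> A X4 | T1 A | T1 T2 | c
  A -> A X3 | T1 A | T1 T2
  T0 -> a
  T1 -> c
  T2 -> b
  X3 -> T0 S
  X4 -> T0 S

CYK fill:
  [0..0]={S,T1}  "c"  orig:{S}
  [1..1]={T2}  "b"  orig:{}
  [2..2]={T0}  "a"  orig:{}
  [3..3]={S,T1}  "c"  orig:{S}
  [0..1]={A,S}  "cb"
  [1..2]=∅  "ba"
  [2..3]={X3,X4}  "ac"  orig:{}
  [0..2]=∅  "cba"
  [1..3]=∅  "bac"
  [0..3]={A,S}  "cbac"

S ∈ T[0,3] ⇒ YES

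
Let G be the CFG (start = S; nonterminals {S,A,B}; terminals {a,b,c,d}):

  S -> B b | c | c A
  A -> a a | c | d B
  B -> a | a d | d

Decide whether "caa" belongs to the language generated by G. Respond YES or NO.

CNF form of G:
  S -> B T2 | T3 A | c
  A -> T0 T0 | T1 B | c
  B -> T0 T1 | a | d
  T0 -> a
  T1 -> d
  T2 -> b
  T3 -> c

Fill CYK table bottom-up:
  cell(0,0) c: {A,S,T3}  orig:{A,S}
  cell(1,1) a: {B,T0}  orig:{B}
  cell(2,2) a: {B,T0}  orig:{B}
  cell(0,1) ca: ∅
  cell(1,2) aa: {A}
  cell(0,2) caa: {S}

S ∈ T[0,2] ⇒ YES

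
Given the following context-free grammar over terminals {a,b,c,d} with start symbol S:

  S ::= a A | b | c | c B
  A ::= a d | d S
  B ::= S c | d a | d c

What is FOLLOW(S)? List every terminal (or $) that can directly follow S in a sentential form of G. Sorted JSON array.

FIRST iteration:
pass 1:
  A via A→a d: +{a}
  A via A→d S: +{d}
  B via B→d a: +{d}
  S via S→a A: +{a}
  S via S→b: +{b}
  S via S→c: +{c}
  S: {a,b,c}  A: {a,d}  B: {d}
pass 2:
  B via B→S c: +{a,b,c}
  S: {a,b,c}  A: {a,d}  B: {a,b,c,d}
pass 3: (no change)
  S: {a,b,c}  A: {a,d}  B: {a,b,c,d}

FOLLOW sets:
FOLLOW(S) := {$}
[1]
  B→S c: FOLLOW(S) ⊇ FIRST(c) = {c}; new: +{c}
  S→a A: FOLLOW(A) ⊇ FOLLOW(S) ⊇ {$,c}; new: +{$,c}
  S→c B: FOLLOW(B) ⊇ FOLLOW(S) ⊇ {$,c}; new: +{$,c}
  FOLLOW(S)={$,c}  FOLLOW(A)={$,c}  FOLLOW(B)={$,c}
[2] — fixpoint
  FOLLOW(S)={$,c}  FOLLOW(A)={$,c}  FOLLOW(B)={$,c}

FOLLOW(S) = ["$", "c"]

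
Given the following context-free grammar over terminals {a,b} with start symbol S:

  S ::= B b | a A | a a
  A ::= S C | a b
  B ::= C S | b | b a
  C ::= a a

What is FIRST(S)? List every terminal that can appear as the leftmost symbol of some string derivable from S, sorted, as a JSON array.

FIRST sets, iterate to fixpoint:
iter 1:
  A via A→a b: +{a}
  B via B→b: +{b}
  C via C→a a: +{a}
  S via S→B b: +{b}
  S via S→a A: +{a}
  FIRST[S]={a,b}  FIRST[A]={a}  FIRST[B]={b}  FIRST[C]={a}
iter 2:
  A via A→S C: +{b}
  B via B→C S: +{a}
  FIRST[S]={a,b}  FIRST[A]={a,b}  FIRST[B]={a,b}  FIRST[C]={a}
iter 3: (stable)
  FIRST[S]={a,b}  FIRST[A]={a,b}  FIRST[B]={a,b}  FIRST[C]={a}

FIRST(S) = ["a", "b"]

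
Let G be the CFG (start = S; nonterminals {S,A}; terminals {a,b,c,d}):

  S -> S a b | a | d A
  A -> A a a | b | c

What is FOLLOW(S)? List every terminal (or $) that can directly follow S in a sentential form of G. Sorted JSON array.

FIRST sets, iterate to fixpoint:
pass 1:
  A via A→b: +{b}
  A via A→c: +{c}
  S via S→a: +{a}
  S via S→d A: +{d}
  FIRST(S)={a,d}  FIRST(A)={b,c}
pass 2: (no change)
  FIRST(S)={a,d}  FIRST(A)={b,c}

Compute FOLLOW by fixpoint:
seed FOLLOW(S) with $
pass 1:
  A→A a a: FOLLOW(A) ⊇ FIRST(a) = {a}; new: +{a}
  S→S a b: FOLLOW(S) ⊇ FIRST(a) = {a}; new: +{a}
  S→d A: FOLLOW(A) ⊇ FOLLOW(S) ⊇ {$,a}; new: +{$}
  FOLLOW(S)={$,a}  FOLLOW(A)={$,a}
pass 2: (no change)
  FOLLOW(S)={$,a}  FOLLOW(A)={$,a}

FOLLOW(S) = ["$", "a"]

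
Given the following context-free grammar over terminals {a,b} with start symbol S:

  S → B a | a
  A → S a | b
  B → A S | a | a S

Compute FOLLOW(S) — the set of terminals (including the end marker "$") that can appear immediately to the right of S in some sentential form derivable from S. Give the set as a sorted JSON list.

FIRST sets, iterate to fixpoint:
pass 1:
  A via A→b: +{b}
  B via B→A S: +{b}
  B via B→a: +{a}
  S via S→B a: +{a,b}
  S: {a,b}  A: {b}  B: {a,b}
pass 2:
  A via A→S a: +{a}
  S: {a,b}  A: {a,b}  B: {a,b}
pass 3: — fixpoint
  S: {a,b}  A: {a,b}  B: {a,b}

FOLLOW sets:
seed FOLLOW(S) with $
round 1:
  A→S a: FOLLOW(S) ⊇ FIRST(a) = {a}; new: +{a}
  B→A S: FOLLOW(A) ⊇ FIRST(S) = {a,b}; new: +{a,b}
  S→B a: FOLLOW(B) ⊇ FIRST(a) = {a}; new: +{a}
  FOLLOW[S]={$,a}  FOLLOW[A]={a,b}  FOLLOW[B]={a}
round 2: — fixpoint
  FOLLOW[S]={$,a}  FOLLOW[A]={a,b}  FOLLOW[B]={a}

FOLLOW(S) = ["$", "a"]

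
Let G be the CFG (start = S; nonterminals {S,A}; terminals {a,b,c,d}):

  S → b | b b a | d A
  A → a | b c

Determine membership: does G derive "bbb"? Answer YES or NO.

CNF form of G:
  S -> T0 X4 | T3 A | b
  A -> T0 T1 | a
  T0 -> b
  T1 -> c
  T2 -> a
  T3 -> d
  X4 -> T0 T2

CYK table (by increasing span):
  T[0,0] 'b' = {S,T0}  orig:{S}
  T[1,1] 'b' = {S,T0}  orig:{S}
  T[2,2] 'b' = {S,T0}  orig:{S}
  T[0,1] 'bb' = ∅
  T[1,2] 'bb' = ∅
  T[0,2] 'bbb' = ∅

S ∉ T[0,2] ⇒ NO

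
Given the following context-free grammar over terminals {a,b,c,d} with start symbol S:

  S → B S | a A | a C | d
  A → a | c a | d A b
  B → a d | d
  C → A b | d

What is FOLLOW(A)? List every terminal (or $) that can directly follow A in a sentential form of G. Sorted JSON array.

FIRST iteration:
iter 1:
  A via A→a: +{a}
  A via A→c a: +{c}
  A via A→d A b: +{d}
  B via B→a d: +{a}
  B via B→d: +{d}
  C via C→A b: +{a,c,d}
  S via S→B S: +{a,d}
  FIRST(S)={a,d}  FIRST(A)={a,c,d}  FIRST(B)={a,d}  FIRST(C)={a,c,d}
iter 2: done
  FIRST(S)={a,d}  FIRST(A)={a,c,d}  FIRST(B)={a,d}  FIRST(C)={a,c,d}

FOLLOW iteration:
FOLLOW(S) := {$}
pass 1:
  A→d A b: FOLLOW(A) ⊇ FIRST(b) = {b}; new: +{b}
  S→B S: FOLLOW(B) ⊇ FIRST(S) = {a,d}; new: +{a,d}
  S→a A: FOLLOW(A) ⊇ FOLLOW(S) ⊇ {$}; new: +{$}
  S→a C: FOLLOW(C) ⊇ FOLLOW(S) ⊇ {$}; new: +{$}
  FOLLOW[S]={$}  FOLLOW[A]={$,b}  FOLLOW[B]={a,d}  FOLLOW[C]={$}
pass 2: (no change)
  FOLLOW[S]={$}  FOLLOW[A]={$,b}  FOLLOW[B]={a,d}  FOLLOW[C]={$}

FOLLOW(A) = ["$", "b"]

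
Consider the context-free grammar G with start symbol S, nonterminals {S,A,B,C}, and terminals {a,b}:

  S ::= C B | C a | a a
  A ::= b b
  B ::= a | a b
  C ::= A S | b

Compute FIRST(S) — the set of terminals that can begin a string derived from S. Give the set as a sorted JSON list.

Compute FIRST by fixpoint:
[1]
  A via A→b b: +{b}
  B via B→a: +{a}
  C via C→A S: +{b}
  S via S→C B: +{b}
  S via S→a a: +{a}
  FIRST(S)={a,b}  FIRST(A)={b}  FIRST(B)={a}  FIRST(C)={b}
[2] — fixpoint
  FIRST(S)={a,b}  FIRST(A)={b}  FIRST(B)={a}  FIRST(C)={b}

FIRST(S) = ["a", "b"]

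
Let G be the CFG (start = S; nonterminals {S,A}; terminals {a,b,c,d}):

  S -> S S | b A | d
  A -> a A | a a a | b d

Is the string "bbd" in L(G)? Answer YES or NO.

CNF form of G:
  S -> S S | T1 A | d
  A -> T0 A | T0 X3 | T1 T2
  T0 -> a
  T1 -> b
  T2 -> d
  X3 -> T0 T0

CYK table (by increasing span):
  T[0,0] 'b' = {T1}  orig:{}
  T[1,1] 'b' = {T1}  orig:{}
  T[2,2] 'd' = {S,T2}  orig:{S}
  T[0,1] 'bb' = ∅
  T[1,2] 'bd' = {A}
  T[0,2] 'bbd' = {S}

S ∈ T[0,2] ⇒ YES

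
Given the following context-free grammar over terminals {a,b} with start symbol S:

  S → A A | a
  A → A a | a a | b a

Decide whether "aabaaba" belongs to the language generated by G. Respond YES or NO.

Convert to CNF:
  S -> A A | a
  A -> A T0 | T0 T0 | T1 T0
  T0 -> a
  T1 -> b

CYK table (by increasing span):
  cell(0,0) a: {S,T0}  orig:{S}
  cell(1,1) a: {S,T0}  orig:{S}
  cell(2,2) b: {T1}  orig:{}
  cell(3,3) a: {S,T0}  orig:{S}
  cell(4,4) a: {S,T0}  orig:{S}
  cell(5,5) b: {T1}  orig:{}
  cell(6,6) a: {S,T0}  orig:{S}
  cell(0,1) aa: {A}
  cell(1,2) ab: ∅
  cell(2,3) ba: {A}
  cell(3,4) aa: {A}
  cell(4,5) ab: ∅
  cell(5,6) ba: {A}
  cell(0,2) aab: ∅
  cell(1,3) aba: ∅
  cell(2,4) baa: {A}
  cell(3,5) aab: ∅
  cell(4,6) aba: ∅
  cell(0,3) aaba: {S}
  cell(1,4) abaa: ∅
  cell(2,5) baab: ∅
  cell(3,6) aaba: {S}
  cell(0,4) aabaa: {S}
  cell(1,5) abaab: ∅
  cell(2,6) baaba: {S}
  cell(0,5) aabaab: ∅
  cell(1,6) abaaba: ∅
  cell(0,6) aabaaba: ∅

S ∉ T[0,6] ⇒ NO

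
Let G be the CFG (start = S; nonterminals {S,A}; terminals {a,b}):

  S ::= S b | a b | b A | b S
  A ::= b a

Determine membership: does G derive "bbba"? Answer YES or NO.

CNF form of G:
  S -> S T0 | T0 A | T0 S | T1 T0
  A -> T0 T1
  T0 -> b
  T1 -> a

CYK table (by increasing span):
  T[0,0] 'b' = {T0}  orig:{}
  T[1,1] 'b' = {T0}  orig:{}
  T[2,2] 'b' = {T0}  orig:{}
  T[3,3] 'a' = {T1}  orig:{}
  T[0,1] 'bb' = ∅
  T[1,2] 'bb' = ∅
  T[2,3] 'ba' = {A}
  T[0,2] 'bbb' = ∅
  T[1,3] 'bba' = {S}
  T[0,3] 'bbba' = {S}

S ∈ T[0,3] ⇒ YES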